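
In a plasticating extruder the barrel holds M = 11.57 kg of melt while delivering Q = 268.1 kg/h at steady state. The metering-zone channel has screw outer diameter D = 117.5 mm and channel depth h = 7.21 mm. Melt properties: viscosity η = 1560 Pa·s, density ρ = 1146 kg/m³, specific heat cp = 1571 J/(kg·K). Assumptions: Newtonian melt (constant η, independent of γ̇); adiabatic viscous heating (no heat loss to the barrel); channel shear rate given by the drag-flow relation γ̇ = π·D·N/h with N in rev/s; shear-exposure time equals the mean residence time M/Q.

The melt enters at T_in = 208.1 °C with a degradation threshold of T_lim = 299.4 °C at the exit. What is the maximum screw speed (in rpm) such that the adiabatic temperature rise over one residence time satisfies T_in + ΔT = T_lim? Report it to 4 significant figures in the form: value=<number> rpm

Throughput in SI: Q_s = 268.1 kg/h ÷ 3600 s/h = 0.0744722 kg/s
Mean residence time: t_res = M/Q_s = 11.57 kg / 0.0744722 kg/s = 155.36 s
D = 117.5 mm = 0.1175 m;  h = 7.21 mm = 0.00721 m
ΔT_a = T_lim − T_in = 299.4 − 208.1 = 91.3 K
Invert ΔT = ηγ̇²t_res/(ρcp) for γ̇: γ̇_max² = ΔT_a ρ cp / (η t_res) = 91.3·1146·1571 / (1560·155.36) = 678.216 s⁻²
γ̇_max = √678.216 = 26.0426 s⁻¹
N_max = γ̇_max·h / (π·D) = 26.0426 · 0.00721 / (π · 0.1175) = 0.508665 rev/s = 30.5199 rpm

value=30.52 rpm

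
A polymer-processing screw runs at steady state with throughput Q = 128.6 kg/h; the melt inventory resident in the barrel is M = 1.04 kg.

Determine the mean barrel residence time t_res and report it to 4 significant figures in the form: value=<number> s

Throughput in SI: Q_s = 128.6 kg/h ÷ 3600 s/h = 0.0357222 kg/s
Mean residence time: t_res = M/Q_s = 1.04 kg / 0.0357222 kg/s = 29.1135 s

value=29.11 s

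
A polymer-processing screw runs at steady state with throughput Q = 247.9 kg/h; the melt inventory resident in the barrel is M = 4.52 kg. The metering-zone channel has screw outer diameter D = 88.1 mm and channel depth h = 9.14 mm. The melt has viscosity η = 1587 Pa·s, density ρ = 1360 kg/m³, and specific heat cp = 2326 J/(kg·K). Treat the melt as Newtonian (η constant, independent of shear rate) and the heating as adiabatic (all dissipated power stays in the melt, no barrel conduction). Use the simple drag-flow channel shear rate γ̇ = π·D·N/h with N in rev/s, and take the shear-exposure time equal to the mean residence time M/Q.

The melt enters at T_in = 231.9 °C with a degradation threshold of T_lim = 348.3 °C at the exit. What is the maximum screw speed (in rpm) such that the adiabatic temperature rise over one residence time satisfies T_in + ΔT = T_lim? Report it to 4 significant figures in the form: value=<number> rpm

Throughput in SI: Q_s = 247.9 kg/h ÷ 3600 s/h = 0.0688611 kg/s
t_res = M / Q_s = 4.52 ÷ 0.0688611 = 65.6394 s
Geometry in SI: D = 88.1 mm → 0.0881 m, h = 9.14 mm → 0.00914 m
ΔT_a = T_lim − T_in = 348.3 − 231.9 = 116.4 K
γ̇_max² = ΔT_a·ρ·cp / (η·t_res) = [116.4 × 1360 × 2326] / [1587 × 65.6394] = 3534.76 s⁻²
γ̇_max = sqrt(3534.76) = 59.4539 s⁻¹
Solve γ̇ = πDN/h for N: N_max = γ̇_max·h/(π·D) = 59.4539 × 0.00914 / (π × 0.0881) = 1.96336 rev/s = 117.802 rpm

value=117.8 rpm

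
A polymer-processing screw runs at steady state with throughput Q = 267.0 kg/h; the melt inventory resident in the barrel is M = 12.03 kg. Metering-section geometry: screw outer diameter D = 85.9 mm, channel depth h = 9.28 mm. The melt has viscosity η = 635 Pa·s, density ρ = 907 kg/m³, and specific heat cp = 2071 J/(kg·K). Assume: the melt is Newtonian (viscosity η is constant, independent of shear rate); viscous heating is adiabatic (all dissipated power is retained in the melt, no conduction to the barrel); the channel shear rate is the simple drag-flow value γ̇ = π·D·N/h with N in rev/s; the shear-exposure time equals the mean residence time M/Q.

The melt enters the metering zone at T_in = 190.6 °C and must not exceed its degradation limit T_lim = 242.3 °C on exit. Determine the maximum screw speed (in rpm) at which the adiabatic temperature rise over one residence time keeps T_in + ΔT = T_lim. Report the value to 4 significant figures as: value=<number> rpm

value=63.35 rpm

Convert throughput: Q = 267.0 kg/h = 267.0/3600 = 0.0741667 kg/s
Mean residence time: t_res = M/Q_s = 12.03 kg / 0.0741667 kg/s = 162.202 s
Geometry in SI: D = 85.9 mm → 0.0859 m, h = 9.28 mm → 0.00928 m
ΔT_a = T_lim − T_in = 242.3 − 190.6 = 51.7 K
γ̇_max² = ΔT_a·ρ·cp / (η·t_res) = [51.7 × 907 × 2071] / [635 × 162.202] = 942.86 s⁻²
γ̇_max = sqrt(942.86) = 30.706 s⁻¹
N_max = γ̇_max·h / (π·D) = 30.706 · 0.00928 / (π · 0.0859) = 1.05591 rev/s = 63.3548 rpm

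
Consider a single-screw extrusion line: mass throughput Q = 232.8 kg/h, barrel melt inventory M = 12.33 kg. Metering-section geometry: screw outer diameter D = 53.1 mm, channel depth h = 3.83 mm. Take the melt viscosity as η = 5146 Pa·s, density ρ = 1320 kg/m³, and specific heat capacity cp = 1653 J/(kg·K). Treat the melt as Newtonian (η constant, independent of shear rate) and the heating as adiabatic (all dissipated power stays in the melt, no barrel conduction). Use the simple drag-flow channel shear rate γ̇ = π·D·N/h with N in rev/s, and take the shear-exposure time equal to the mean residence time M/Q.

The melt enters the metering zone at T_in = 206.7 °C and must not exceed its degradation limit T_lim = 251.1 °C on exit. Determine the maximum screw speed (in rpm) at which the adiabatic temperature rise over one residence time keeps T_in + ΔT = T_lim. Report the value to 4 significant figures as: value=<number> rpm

value=13.69 rpm

Q_s = Q / 3600 = 232.8 / 3600 = 0.0646667 kg/s
t_res = M / Q_s = 12.33 ÷ 0.0646667 = 190.67 s
Geometry in SI: D = 53.1 mm → 0.0531 m, h = 3.83 mm → 0.00383 m
ΔT_a = T_lim − T_in = 251.1 − 206.7 = 44.4 K
Invert ΔT = ηγ̇²t_res/(ρcp) for γ̇: γ̇_max² = ΔT_a ρ cp / (η t_res) = 44.4·1320·1653 / (5146·190.67) = 98.7364 s⁻²
γ̇_max = sqrt(98.7364) = 9.93662 s⁻¹
N_max = γ̇_max·h / (π·D) = 9.93662 · 0.00383 / (π · 0.0531) = 0.228136 rev/s = 13.6881 rpm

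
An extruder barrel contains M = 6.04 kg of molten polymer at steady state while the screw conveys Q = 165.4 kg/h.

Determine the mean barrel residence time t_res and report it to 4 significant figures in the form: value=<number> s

value=131.5 s

Convert throughput: Q = 165.4 kg/h = 165.4/3600 = 0.0459444 kg/s
t_res = M / Q_s = 6.04 ÷ 0.0459444 = 131.463 s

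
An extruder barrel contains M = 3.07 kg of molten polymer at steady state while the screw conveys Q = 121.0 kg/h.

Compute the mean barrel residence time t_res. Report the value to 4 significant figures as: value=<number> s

value=91.34 s

Throughput in SI: Q_s = 121.0 kg/h ÷ 3600 s/h = 0.0336111 kg/s
Mean residence time: t_res = M/Q_s = 3.07 kg / 0.0336111 kg/s = 91.3388 s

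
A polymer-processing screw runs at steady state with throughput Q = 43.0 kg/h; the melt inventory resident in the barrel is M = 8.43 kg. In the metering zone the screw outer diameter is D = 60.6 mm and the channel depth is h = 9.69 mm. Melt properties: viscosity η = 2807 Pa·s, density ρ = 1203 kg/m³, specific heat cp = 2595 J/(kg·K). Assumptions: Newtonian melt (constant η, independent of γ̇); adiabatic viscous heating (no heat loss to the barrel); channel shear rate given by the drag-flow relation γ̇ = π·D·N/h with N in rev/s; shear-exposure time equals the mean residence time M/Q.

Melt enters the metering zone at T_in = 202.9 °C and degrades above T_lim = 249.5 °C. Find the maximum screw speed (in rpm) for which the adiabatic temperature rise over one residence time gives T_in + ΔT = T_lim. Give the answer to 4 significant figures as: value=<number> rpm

Throughput in SI: Q_s = 43.0 kg/h ÷ 3600 s/h = 0.0119444 kg/s
t_res = M / Q_s = 8.43 / 0.0119444 = 705.767 s
Geometry in SI: D = 60.6 mm → 0.0606 m, h = 9.69 mm → 0.00969 m
Allowable rise: ΔT_a = T_lim − T_in = 249.5 − 202.9 = 46.6 K
Invert ΔT = ηγ̇²t_res/(ρcp) for γ̇: γ̇_max² = ΔT_a ρ cp / (η t_res) = 46.6·1203·2595 / (2807·705.767) = 73.4319 s⁻²
γ̇_max = √73.4319 = 8.56924 s⁻¹
N_max = γ̇_max h / (πD) = 8.56924·0.00969/(π·0.0606) = 0.436158 rev/s → ×60 = 26.1695 rpm

value=26.17 rpm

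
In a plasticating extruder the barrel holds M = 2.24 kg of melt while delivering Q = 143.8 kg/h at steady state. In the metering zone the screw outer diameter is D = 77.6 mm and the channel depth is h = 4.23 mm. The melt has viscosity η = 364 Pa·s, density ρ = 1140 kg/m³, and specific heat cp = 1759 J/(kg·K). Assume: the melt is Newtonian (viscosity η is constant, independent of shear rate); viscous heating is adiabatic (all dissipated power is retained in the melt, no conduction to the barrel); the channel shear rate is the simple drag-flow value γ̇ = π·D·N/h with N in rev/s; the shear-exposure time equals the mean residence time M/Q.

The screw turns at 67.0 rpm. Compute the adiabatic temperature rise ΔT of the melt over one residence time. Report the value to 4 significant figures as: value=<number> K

Q_s = Q / 3600 = 143.8 / 3600 = 0.0399444 kg/s
t_res = M / Q_s = 2.24 ÷ 0.0399444 = 56.0779 s
Convert to SI: D = 0.0776 m, h = 0.00423 m, N = 67.0/60 = 1.11667 rev/s
Shear rate: γ̇ = πDN/h = π·0.0776·1.11667/0.00423 = 64.3568 s⁻¹
ΔT = η·γ̇²·t_res / (ρ·cp) = 364 · (64.3568)² · 56.0779 / (1140 · 1759) = 42.1611 K

value=42.16 K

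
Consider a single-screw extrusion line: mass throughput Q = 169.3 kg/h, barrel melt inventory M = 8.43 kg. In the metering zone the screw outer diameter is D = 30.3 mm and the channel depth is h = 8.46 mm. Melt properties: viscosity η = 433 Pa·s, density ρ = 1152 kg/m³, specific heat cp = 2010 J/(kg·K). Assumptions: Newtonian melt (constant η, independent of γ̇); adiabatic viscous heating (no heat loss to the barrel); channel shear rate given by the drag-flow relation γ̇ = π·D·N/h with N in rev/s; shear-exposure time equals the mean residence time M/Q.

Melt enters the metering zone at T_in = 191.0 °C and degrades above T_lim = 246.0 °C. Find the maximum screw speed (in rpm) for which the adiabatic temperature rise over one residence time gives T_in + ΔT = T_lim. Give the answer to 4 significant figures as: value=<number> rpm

value=216.0 rpm

Throughput in SI: Q_s = 169.3 kg/h ÷ 3600 s/h = 0.0470278 kg/s
t_res = M / Q_s = 8.43 / 0.0470278 = 179.256 s
Convert to metres: D = 0.0303 m, h = 0.00846 m
ΔT_a = T_lim − T_in = 246.0 °C − 191.0 °C = 55 K
γ̇_max² = ΔT_a·ρ·cp/(η·t_res) = 55·1152·2010/(433·179.256) = 1640.78 s⁻²
γ̇_max = √1640.78 = 40.5065 s⁻¹
N_max = γ̇_max·h / (π·D) = 40.5065 · 0.00846 / (π · 0.0303) = 3.6 rev/s = 216 rpm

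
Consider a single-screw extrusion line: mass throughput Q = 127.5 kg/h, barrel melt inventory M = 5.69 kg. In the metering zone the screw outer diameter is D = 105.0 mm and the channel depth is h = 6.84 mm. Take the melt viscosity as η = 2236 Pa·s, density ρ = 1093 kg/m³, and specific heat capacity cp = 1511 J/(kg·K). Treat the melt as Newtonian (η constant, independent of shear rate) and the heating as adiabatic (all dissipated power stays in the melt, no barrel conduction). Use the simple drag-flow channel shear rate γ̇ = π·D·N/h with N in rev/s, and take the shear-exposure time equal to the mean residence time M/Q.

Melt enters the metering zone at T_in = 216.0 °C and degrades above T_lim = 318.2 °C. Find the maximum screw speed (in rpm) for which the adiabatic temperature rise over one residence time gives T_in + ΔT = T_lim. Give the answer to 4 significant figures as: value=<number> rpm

Q_s = Q / 3600 = 127.5 / 3600 = 0.0354167 kg/s
Mean residence time: t_res = M/Q_s = 5.69 kg / 0.0354167 kg/s = 160.659 s
Geometry in SI: D = 105.0 mm → 0.105 m, h = 6.84 mm → 0.00684 m
ΔT_a = T_lim − T_in = 318.2 °C − 216.0 °C = 102.2 K
γ̇_max² = ΔT_a·ρ·cp / (η·t_res) = [102.2 × 1093 × 1511] / [2236 × 160.659] = 469.85 s⁻²
γ̇_max = sqrt(469.85) = 21.676 s⁻¹
Solve γ̇ = πDN/h for N: N_max = γ̇_max·h/(π·D) = 21.676 × 0.00684 / (π × 0.105) = 0.449466 rev/s = 26.9679 rpm

value=26.97 rpm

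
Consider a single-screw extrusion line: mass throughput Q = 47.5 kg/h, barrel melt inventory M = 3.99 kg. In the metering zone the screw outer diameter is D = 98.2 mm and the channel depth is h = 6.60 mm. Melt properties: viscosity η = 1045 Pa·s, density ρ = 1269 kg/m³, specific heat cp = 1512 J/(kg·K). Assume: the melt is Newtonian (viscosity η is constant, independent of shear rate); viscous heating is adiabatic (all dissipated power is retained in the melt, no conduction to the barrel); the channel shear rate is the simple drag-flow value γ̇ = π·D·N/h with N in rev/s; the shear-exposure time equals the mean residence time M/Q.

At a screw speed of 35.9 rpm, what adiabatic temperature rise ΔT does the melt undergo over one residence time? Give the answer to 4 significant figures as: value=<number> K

Q_s = Q / 3600 = 47.5 / 3600 = 0.0131944 kg/s
Mean residence time: t_res = M/Q_s = 3.99 kg / 0.0131944 kg/s = 302.4 s
D = 98.2 mm = 0.0982 m;  h = 6.60 mm = 0.0066 m;  N = 35.9 rpm / 60 = 0.598333 rev/s
Shear rate: γ̇ = πDN/h = π·0.0982·0.598333/0.0066 = 27.9679 s⁻¹
ΔT = η·γ̇²·t_res/(ρ·cp) = [1045 × 27.9679² × 302.4] / [1269 × 1512] = 128.827 K

value=128.8 K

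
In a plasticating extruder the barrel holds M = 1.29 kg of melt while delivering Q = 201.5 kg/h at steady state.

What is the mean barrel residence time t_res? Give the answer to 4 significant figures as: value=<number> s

value=23.05 s

Throughput in SI: Q_s = 201.5 kg/h ÷ 3600 s/h = 0.0559722 kg/s
t_res = M / Q_s = 1.29 / 0.0559722 = 23.0471 s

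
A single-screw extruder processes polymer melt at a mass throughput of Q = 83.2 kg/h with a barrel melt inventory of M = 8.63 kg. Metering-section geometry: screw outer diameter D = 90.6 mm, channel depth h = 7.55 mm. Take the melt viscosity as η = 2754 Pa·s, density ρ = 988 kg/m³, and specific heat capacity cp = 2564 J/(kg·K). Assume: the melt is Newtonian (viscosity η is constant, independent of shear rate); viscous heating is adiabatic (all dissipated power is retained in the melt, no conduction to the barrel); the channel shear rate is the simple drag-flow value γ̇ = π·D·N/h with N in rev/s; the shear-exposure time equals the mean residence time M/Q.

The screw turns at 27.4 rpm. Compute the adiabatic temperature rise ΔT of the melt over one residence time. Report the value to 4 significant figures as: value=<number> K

Q_s = Q / 3600 = 83.2 / 3600 = 0.0231111 kg/s
t_res = M / Q_s = 8.63 ÷ 0.0231111 = 373.413 s
Geometry in metres: D = 90.6 mm → 0.0906 m, h = 7.55 mm → 0.00755 m; screw speed N = 27.4 rpm = 0.456667 rev/s
γ̇ = π D N / h = (π)(0.0906)(0.456667) / 0.00755 = 17.2159 s⁻¹
ΔT = η·γ̇²·t_res / (ρ·cp) = 2754 · (17.2159)² · 373.413 / (988 · 2564) = 120.321 K

value=120.3 K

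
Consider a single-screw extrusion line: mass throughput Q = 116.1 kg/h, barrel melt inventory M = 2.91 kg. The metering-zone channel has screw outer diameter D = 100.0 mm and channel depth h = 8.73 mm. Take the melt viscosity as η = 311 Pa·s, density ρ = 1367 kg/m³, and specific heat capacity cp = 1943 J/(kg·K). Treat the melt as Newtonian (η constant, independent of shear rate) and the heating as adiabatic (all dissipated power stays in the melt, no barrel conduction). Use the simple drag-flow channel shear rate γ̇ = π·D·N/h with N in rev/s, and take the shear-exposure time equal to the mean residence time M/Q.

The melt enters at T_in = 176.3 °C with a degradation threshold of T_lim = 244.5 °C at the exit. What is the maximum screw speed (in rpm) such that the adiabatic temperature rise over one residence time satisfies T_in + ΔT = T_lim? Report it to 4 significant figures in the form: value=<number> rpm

Throughput in SI: Q_s = 116.1 kg/h ÷ 3600 s/h = 0.03225 kg/s
t_res = M / Q_s = 2.91 / 0.03225 = 90.2326 s
D = 100.0 mm = 0.1 m;  h = 8.73 mm = 0.00873 m
Allowable rise: ΔT_a = T_lim − T_in = 244.5 − 176.3 = 68.2 K
γ̇_max² = ΔT_a·ρ·cp/(η·t_res) = 68.2·1367·1943/(311·90.2326) = 6455.09 s⁻²
Take the square root: γ̇_max = √(6455.09) = 80.3435 s⁻¹
N_max = γ̇_max h / (πD) = 80.3435·0.00873/(π·0.1) = 2.23262 rev/s → ×60 = 133.957 rpm

value=134.0 rpm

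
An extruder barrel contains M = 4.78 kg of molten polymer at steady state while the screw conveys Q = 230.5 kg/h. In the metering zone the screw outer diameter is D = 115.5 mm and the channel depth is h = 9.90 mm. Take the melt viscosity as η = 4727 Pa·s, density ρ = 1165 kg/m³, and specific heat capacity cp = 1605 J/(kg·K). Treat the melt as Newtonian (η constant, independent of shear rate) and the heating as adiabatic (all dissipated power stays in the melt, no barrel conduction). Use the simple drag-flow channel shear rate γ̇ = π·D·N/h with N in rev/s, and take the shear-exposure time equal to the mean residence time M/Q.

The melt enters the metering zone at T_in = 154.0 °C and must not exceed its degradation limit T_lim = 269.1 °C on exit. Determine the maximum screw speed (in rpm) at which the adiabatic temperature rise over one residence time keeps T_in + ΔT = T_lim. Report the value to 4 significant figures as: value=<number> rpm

Throughput in SI: Q_s = 230.5 kg/h ÷ 3600 s/h = 0.0640278 kg/s
Mean residence time: t_res = M/Q_s = 4.78 kg / 0.0640278 kg/s = 74.6551 s
D = 115.5 mm = 0.1155 m;  h = 9.90 mm = 0.0099 m
ΔT_a = T_lim − T_in = 269.1 − 154.0 = 115.1 K
γ̇_max² = ΔT_a·ρ·cp/(η·t_res) = 115.1·1165·1605/(4727·74.6551) = 609.861 s⁻²
γ̇_max = sqrt(609.861) = 24.6954 s⁻¹
N_max = γ̇_max h / (πD) = 24.6954·0.0099/(π·0.1155) = 0.673781 rev/s → ×60 = 40.4269 rpm

value=40.43 rpm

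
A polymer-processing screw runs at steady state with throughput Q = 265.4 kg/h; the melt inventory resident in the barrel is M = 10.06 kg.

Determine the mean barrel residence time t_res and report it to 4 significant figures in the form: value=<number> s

Throughput in SI: Q_s = 265.4 kg/h ÷ 3600 s/h = 0.0737222 kg/s
Mean residence time: t_res = M/Q_s = 10.06 kg / 0.0737222 kg/s = 136.458 s

value=136.5 s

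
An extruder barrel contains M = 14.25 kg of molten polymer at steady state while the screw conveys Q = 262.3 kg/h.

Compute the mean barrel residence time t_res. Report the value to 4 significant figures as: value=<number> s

Throughput in SI: Q_s = 262.3 kg/h ÷ 3600 s/h = 0.0728611 kg/s
t_res = M / Q_s = 14.25 / 0.0728611 = 195.578 s

value=195.6 s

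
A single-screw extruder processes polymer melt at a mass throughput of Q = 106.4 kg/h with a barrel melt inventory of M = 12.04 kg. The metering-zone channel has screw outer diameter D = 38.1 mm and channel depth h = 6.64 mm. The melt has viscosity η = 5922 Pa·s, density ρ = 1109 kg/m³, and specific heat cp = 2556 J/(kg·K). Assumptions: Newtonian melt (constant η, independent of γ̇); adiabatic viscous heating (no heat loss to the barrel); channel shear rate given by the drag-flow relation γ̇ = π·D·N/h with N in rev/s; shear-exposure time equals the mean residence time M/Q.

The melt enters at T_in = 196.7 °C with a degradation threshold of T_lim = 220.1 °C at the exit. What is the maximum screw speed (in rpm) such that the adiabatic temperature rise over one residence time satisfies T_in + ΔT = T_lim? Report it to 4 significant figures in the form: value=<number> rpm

Convert throughput: Q = 106.4 kg/h = 106.4/3600 = 0.0295556 kg/s
Mean residence time: t_res = M/Q_s = 12.04 kg / 0.0295556 kg/s = 407.368 s
Convert to metres: D = 0.0381 m, h = 0.00664 m
ΔT_a = T_lim − T_in = 220.1 °C − 196.7 °C = 23.4 K
Invert ΔT = ηγ̇²t_res/(ρcp) for γ̇: γ̇_max² = ΔT_a ρ cp / (η t_res) = 23.4·1109·2556 / (5922·407.368) = 27.4949 s⁻²
γ̇_max = sqrt(27.4949) = 5.24356 s⁻¹
Solve γ̇ = πDN/h for N: N_max = γ̇_max·h/(π·D) = 5.24356 × 0.00664 / (π × 0.0381) = 0.290884 rev/s = 17.453 rpm

value=17.45 rpm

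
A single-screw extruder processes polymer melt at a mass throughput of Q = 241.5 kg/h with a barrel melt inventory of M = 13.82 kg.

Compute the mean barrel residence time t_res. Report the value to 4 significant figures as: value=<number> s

Throughput in SI: Q_s = 241.5 kg/h ÷ 3600 s/h = 0.0670833 kg/s
t_res = M / Q_s = 13.82 ÷ 0.0670833 = 206.012 s

value=206.0 s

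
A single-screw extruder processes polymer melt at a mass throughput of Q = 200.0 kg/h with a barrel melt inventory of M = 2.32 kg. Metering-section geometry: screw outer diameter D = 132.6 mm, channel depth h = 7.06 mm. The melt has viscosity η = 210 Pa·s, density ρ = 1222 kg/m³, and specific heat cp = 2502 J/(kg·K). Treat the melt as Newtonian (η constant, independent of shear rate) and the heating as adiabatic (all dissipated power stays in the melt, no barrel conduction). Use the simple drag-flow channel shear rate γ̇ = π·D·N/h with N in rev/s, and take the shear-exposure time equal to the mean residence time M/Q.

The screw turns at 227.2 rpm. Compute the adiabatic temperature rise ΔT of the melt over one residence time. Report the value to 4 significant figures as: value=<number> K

Q_s = Q / 3600 = 200.0 / 3600 = 0.0555556 kg/s
t_res = M / Q_s = 2.32 / 0.0555556 = 41.76 s
D = 132.6 mm = 0.1326 m;  h = 7.06 mm = 0.00706 m;  N = 227.2 rpm / 60 = 3.78667 rev/s
γ̇ = π D N / h = (π)(0.1326)(3.78667) / 0.00706 = 223.432 s⁻¹
ΔT = η·γ̇²·t_res/(ρ·cp) = [210 × 223.432² × 41.76] / [1222 × 2502] = 143.19 K

value=143.2 K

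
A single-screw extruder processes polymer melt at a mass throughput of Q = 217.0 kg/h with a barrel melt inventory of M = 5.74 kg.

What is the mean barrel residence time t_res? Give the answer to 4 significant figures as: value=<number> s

value=95.23 s

Convert throughput: Q = 217.0 kg/h = 217.0/3600 = 0.0602778 kg/s
t_res = M / Q_s = 5.74 ÷ 0.0602778 = 95.2258 s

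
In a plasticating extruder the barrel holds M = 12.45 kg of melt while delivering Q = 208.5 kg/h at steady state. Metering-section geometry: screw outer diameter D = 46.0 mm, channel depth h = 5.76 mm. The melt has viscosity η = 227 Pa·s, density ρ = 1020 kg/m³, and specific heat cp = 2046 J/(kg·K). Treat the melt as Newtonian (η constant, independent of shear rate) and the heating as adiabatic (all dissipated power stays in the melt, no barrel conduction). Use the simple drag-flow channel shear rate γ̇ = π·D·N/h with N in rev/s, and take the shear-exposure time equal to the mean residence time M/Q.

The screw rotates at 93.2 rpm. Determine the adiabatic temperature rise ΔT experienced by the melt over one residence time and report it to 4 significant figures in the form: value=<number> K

value=35.51 K

Q_s = Q / 3600 = 208.5 / 3600 = 0.0579167 kg/s
t_res = M / Q_s = 12.45 ÷ 0.0579167 = 214.964 s
D = 46.0 mm = 0.046 m;  h = 5.76 mm = 0.00576 m;  N = 93.2 rpm / 60 = 1.55333 rev/s
Shear rate: γ̇ = πDN/h = π·0.046·1.55333/0.00576 = 38.9717 s⁻¹
Adiabatic rise: ΔT = η γ̇² t_res / (ρ cp) = 227·(38.9717)²·214.964 / (1020·2046) = 35.5129 K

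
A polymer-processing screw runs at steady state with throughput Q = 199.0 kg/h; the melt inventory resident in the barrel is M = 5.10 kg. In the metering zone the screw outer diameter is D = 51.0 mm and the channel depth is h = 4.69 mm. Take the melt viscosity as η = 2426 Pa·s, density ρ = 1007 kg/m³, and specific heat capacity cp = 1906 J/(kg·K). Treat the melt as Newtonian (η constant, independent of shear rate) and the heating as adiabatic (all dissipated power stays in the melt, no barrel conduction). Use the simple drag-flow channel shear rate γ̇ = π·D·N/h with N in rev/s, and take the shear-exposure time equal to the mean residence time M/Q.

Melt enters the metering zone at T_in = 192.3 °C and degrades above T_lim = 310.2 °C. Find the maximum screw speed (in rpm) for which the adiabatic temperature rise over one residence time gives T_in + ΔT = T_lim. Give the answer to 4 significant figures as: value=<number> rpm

value=55.84 rpm

Convert throughput: Q = 199.0 kg/h = 199.0/3600 = 0.0552778 kg/s
t_res = M / Q_s = 5.10 ÷ 0.0552778 = 92.2613 s
Geometry in SI: D = 51.0 mm → 0.051 m, h = 4.69 mm → 0.00469 m
ΔT_a = T_lim − T_in = 310.2 − 192.3 = 117.9 K
γ̇_max² = ΔT_a·ρ·cp / (η·t_res) = [117.9 × 1007 × 1906] / [2426 × 92.2613] = 1011.01 s⁻²
γ̇_max = sqrt(1011.01) = 31.7964 s⁻¹
N_max = γ̇_max·h / (π·D) = 31.7964 · 0.00469 / (π · 0.051) = 0.930745 rev/s = 55.8447 rpm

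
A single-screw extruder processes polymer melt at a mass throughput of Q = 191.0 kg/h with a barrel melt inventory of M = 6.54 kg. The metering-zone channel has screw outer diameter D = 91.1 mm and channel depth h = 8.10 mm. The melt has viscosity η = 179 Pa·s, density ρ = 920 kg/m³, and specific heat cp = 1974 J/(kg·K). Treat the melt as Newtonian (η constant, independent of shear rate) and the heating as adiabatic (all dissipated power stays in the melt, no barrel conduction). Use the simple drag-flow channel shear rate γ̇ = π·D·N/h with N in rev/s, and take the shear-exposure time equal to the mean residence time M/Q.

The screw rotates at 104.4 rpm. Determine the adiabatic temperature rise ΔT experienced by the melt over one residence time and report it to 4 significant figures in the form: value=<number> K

value=45.92 K

Convert throughput: Q = 191.0 kg/h = 191.0/3600 = 0.0530556 kg/s
t_res = M / Q_s = 6.54 ÷ 0.0530556 = 123.267 s
D = 91.1 mm = 0.0911 m;  h = 8.10 mm = 0.0081 m;  N = 104.4 rpm / 60 = 1.74 rev/s
Shear rate: γ̇ = πDN/h = π·0.0911·1.74/0.0081 = 61.4798 s⁻¹
ΔT = η·γ̇²·t_res / (ρ·cp) = 179 · (61.4798)² · 123.267 / (920 · 1974) = 45.923 K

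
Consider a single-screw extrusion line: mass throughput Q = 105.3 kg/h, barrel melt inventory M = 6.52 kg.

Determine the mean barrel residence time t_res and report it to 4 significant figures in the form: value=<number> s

Q_s = Q / 3600 = 105.3 / 3600 = 0.02925 kg/s
Mean residence time: t_res = M/Q_s = 6.52 kg / 0.02925 kg/s = 222.906 s

value=222.9 s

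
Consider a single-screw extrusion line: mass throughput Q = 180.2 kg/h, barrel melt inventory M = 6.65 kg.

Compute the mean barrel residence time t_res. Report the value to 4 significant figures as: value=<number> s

value=132.9 s

Convert throughput: Q = 180.2 kg/h = 180.2/3600 = 0.0500556 kg/s
Mean residence time: t_res = M/Q_s = 6.65 kg / 0.0500556 kg/s = 132.852 s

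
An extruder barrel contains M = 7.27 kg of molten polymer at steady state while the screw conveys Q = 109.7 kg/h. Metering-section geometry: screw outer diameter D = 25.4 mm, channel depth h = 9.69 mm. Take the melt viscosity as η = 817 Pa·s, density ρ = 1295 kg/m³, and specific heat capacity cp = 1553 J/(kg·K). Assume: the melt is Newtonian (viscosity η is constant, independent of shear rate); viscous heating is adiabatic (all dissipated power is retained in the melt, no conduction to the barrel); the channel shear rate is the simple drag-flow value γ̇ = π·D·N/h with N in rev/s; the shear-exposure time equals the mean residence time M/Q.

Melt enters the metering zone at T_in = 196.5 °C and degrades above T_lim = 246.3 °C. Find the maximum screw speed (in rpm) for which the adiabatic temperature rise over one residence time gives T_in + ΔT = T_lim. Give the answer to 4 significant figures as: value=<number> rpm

value=165.2 rpm

Throughput in SI: Q_s = 109.7 kg/h ÷ 3600 s/h = 0.0304722 kg/s
t_res = M / Q_s = 7.27 / 0.0304722 = 238.578 s
D = 25.4 mm = 0.0254 m;  h = 9.69 mm = 0.00969 m
ΔT_a = T_lim − T_in = 246.3 °C − 196.5 °C = 49.8 K
γ̇_max² = ΔT_a·ρ·cp / (η·t_res) = [49.8 × 1295 × 1553] / [817 × 238.578] = 513.829 s⁻²
γ̇_max = √513.829 = 22.6678 s⁻¹
N_max = γ̇_max h / (πD) = 22.6678·0.00969/(π·0.0254) = 2.75264 rev/s → ×60 = 165.158 rpm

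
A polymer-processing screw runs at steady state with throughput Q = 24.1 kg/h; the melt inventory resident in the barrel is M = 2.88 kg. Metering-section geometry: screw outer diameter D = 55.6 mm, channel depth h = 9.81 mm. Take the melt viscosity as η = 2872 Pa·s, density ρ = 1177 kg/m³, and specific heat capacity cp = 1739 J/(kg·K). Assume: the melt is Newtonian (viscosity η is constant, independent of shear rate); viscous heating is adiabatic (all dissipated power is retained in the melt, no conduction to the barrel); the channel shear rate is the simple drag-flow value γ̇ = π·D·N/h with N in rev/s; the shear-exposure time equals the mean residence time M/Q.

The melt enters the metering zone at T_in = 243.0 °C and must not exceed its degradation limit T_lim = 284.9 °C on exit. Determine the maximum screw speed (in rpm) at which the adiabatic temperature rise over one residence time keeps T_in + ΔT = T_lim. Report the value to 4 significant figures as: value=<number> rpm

Convert throughput: Q = 24.1 kg/h = 24.1/3600 = 0.00669444 kg/s
Mean residence time: t_res = M/Q_s = 2.88 kg / 0.00669444 kg/s = 430.207 s
Convert to metres: D = 0.0556 m, h = 0.00981 m
ΔT_a = T_lim − T_in = 284.9 °C − 243.0 °C = 41.9 K
γ̇_max² = ΔT_a·ρ·cp/(η·t_res) = 41.9·1177·1739/(2872·430.207) = 69.4109 s⁻²
γ̇_max = sqrt(69.4109) = 8.33132 s⁻¹
N_max = γ̇_max h / (πD) = 8.33132·0.00981/(π·0.0556) = 0.467906 rev/s → ×60 = 28.0743 rpm

value=28.07 rpm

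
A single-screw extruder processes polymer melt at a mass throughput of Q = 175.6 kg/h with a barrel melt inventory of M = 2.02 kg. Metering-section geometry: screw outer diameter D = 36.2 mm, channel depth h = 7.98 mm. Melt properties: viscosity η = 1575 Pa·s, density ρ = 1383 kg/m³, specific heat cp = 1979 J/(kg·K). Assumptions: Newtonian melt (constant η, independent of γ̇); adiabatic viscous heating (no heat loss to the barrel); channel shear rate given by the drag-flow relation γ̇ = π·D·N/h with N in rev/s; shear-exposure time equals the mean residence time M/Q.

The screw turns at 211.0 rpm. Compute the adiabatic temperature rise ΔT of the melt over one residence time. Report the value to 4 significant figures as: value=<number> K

Convert throughput: Q = 175.6 kg/h = 175.6/3600 = 0.0487778 kg/s
t_res = M / Q_s = 2.02 ÷ 0.0487778 = 41.4123 s
Geometry in metres: D = 36.2 mm → 0.0362 m, h = 7.98 mm → 0.00798 m; screw speed N = 211.0 rpm = 3.51667 rev/s
Shear rate: γ̇ = πDN/h = π·0.0362·3.51667/0.00798 = 50.1172 s⁻¹
Adiabatic rise: ΔT = η γ̇² t_res / (ρ cp) = 1575·(50.1172)²·41.4123 / (1383·1979) = 59.8571 K

value=59.86 K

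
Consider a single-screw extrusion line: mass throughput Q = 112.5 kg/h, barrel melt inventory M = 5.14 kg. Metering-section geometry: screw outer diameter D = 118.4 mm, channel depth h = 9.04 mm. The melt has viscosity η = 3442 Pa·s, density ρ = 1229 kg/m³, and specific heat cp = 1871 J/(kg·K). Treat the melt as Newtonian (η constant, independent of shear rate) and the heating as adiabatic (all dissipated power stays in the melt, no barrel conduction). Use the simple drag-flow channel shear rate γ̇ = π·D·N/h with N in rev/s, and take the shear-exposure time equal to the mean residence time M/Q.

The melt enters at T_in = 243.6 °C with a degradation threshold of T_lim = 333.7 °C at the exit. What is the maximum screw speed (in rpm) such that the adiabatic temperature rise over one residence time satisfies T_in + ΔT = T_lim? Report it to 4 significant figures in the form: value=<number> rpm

Throughput in SI: Q_s = 112.5 kg/h ÷ 3600 s/h = 0.03125 kg/s
Mean residence time: t_res = M/Q_s = 5.14 kg / 0.03125 kg/s = 164.48 s
Convert to metres: D = 0.1184 m, h = 0.00904 m
Allowable rise: ΔT_a = T_lim − T_in = 333.7 − 243.6 = 90.1 K
γ̇_max² = ΔT_a·ρ·cp / (η·t_res) = [90.1 × 1229 × 1871] / [3442 × 164.48] = 365.954 s⁻²
γ̇_max = sqrt(365.954) = 19.1299 s⁻¹
Solve γ̇ = πDN/h for N: N_max = γ̇_max·h/(π·D) = 19.1299 × 0.00904 / (π × 0.1184) = 0.464922 rev/s = 27.8953 rpm

value=27.90 rpm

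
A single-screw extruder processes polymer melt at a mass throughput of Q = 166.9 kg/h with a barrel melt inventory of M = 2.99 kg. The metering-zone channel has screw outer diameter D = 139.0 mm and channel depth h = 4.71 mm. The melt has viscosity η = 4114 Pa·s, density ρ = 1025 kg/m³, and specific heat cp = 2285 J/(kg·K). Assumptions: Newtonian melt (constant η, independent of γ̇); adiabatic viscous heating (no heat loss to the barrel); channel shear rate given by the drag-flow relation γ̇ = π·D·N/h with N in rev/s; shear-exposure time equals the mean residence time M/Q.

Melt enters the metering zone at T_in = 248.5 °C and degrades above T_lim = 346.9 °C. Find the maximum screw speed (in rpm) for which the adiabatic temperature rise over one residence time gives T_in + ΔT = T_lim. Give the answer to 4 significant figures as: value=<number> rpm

value=19.07 rpm

Throughput in SI: Q_s = 166.9 kg/h ÷ 3600 s/h = 0.0463611 kg/s
t_res = M / Q_s = 2.99 ÷ 0.0463611 = 64.4937 s
Geometry in SI: D = 139.0 mm → 0.139 m, h = 4.71 mm → 0.00471 m
Allowable rise: ΔT_a = T_lim − T_in = 346.9 − 248.5 = 98.4 K
Invert ΔT = ηγ̇²t_res/(ρcp) for γ̇: γ̇_max² = ΔT_a ρ cp / (η t_res) = 98.4·1025·2285 / (4114·64.4937) = 868.607 s⁻²
γ̇_max = √868.607 = 29.4721 s⁻¹
N_max = γ̇_max h / (πD) = 29.4721·0.00471/(π·0.139) = 0.317884 rev/s → ×60 = 19.073 rpm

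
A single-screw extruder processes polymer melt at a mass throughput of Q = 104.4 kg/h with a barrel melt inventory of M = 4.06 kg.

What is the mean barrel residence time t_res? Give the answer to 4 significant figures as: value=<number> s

value=140.0 s

Q_s = Q / 3600 = 104.4 / 3600 = 0.029 kg/s
Mean residence time: t_res = M/Q_s = 4.06 kg / 0.029 kg/s = 140 s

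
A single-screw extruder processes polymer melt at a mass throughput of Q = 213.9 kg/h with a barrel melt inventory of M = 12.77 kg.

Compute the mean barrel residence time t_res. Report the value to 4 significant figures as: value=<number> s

Convert throughput: Q = 213.9 kg/h = 213.9/3600 = 0.0594167 kg/s
t_res = M / Q_s = 12.77 / 0.0594167 = 214.923 s

value=214.9 s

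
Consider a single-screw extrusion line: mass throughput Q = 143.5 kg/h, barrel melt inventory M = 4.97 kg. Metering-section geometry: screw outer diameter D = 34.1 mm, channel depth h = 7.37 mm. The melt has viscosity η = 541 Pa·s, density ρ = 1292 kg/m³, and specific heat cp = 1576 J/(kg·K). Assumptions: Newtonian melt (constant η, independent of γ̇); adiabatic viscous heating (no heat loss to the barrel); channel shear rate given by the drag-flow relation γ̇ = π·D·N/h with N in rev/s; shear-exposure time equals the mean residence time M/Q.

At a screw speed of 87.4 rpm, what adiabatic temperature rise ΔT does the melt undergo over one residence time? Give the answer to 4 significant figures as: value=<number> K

value=14.85 K

Throughput in SI: Q_s = 143.5 kg/h ÷ 3600 s/h = 0.0398611 kg/s
Mean residence time: t_res = M/Q_s = 4.97 kg / 0.0398611 kg/s = 124.683 s
Convert to SI: D = 0.0341 m, h = 0.00737 m, N = 87.4/60 = 1.45667 rev/s
γ̇ = π D N / h = (π)(0.0341)(1.45667) / 0.00737 = 21.1737 s⁻¹
Adiabatic rise: ΔT = η γ̇² t_res / (ρ cp) = 541·(21.1737)²·124.683 / (1292·1576) = 14.8518 K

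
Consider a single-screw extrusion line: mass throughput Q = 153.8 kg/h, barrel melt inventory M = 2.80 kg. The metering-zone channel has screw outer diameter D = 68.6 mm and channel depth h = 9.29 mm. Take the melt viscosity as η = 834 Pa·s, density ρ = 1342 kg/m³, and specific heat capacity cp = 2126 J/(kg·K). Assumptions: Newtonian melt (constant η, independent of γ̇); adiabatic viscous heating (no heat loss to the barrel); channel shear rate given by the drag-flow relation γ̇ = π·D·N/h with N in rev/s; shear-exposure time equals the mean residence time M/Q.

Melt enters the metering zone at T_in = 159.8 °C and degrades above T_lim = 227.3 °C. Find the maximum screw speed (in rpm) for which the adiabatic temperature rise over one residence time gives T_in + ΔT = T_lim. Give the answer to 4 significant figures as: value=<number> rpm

Q_s = Q / 3600 = 153.8 / 3600 = 0.0427222 kg/s
t_res = M / Q_s = 2.80 ÷ 0.0427222 = 65.5397 s
Convert to metres: D = 0.0686 m, h = 0.00929 m
ΔT_a = T_lim − T_in = 227.3 °C − 159.8 °C = 67.5 K
Invert ΔT = ηγ̇²t_res/(ρcp) for γ̇: γ̇_max² = ΔT_a ρ cp / (η t_res) = 67.5·1342·2126 / (834·65.5397) = 3523.3 s⁻²
Take the square root: γ̇_max = √(3523.3) = 59.3574 s⁻¹
N_max = γ̇_max·h / (π·D) = 59.3574 · 0.00929 / (π · 0.0686) = 2.55868 rev/s = 153.521 rpm

value=153.5 rpm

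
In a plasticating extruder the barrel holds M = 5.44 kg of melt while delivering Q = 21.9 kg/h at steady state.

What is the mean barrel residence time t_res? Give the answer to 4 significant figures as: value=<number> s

value=894.2 s

Convert throughput: Q = 21.9 kg/h = 21.9/3600 = 0.00608333 kg/s
t_res = M / Q_s = 5.44 / 0.00608333 = 894.247 s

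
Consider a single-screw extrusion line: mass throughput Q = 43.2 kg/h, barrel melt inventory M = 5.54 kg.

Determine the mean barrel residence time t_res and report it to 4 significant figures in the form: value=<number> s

Throughput in SI: Q_s = 43.2 kg/h ÷ 3600 s/h = 0.012 kg/s
t_res = M / Q_s = 5.54 / 0.012 = 461.667 s

value=461.7 s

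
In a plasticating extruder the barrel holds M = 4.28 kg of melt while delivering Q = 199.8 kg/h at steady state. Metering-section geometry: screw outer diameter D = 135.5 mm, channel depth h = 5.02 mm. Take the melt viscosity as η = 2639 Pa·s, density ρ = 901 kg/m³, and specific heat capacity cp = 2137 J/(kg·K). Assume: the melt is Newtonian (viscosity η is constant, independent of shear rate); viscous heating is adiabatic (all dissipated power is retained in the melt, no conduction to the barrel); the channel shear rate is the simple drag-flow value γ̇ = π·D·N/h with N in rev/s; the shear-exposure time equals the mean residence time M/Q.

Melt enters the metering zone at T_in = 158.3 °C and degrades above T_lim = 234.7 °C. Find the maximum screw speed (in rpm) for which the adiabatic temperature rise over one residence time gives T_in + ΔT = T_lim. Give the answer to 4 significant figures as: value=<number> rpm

Convert throughput: Q = 199.8 kg/h = 199.8/3600 = 0.0555 kg/s
t_res = M / Q_s = 4.28 ÷ 0.0555 = 77.1171 s
D = 135.5 mm = 0.1355 m;  h = 5.02 mm = 0.00502 m
ΔT_a = T_lim − T_in = 234.7 − 158.3 = 76.4 K
γ̇_max² = ΔT_a·ρ·cp / (η·t_res) = [76.4 × 901 × 2137] / [2639 × 77.1171] = 722.824 s⁻²
Take the square root: γ̇_max = √(722.824) = 26.8854 s⁻¹
N_max = γ̇_max·h / (π·D) = 26.8854 · 0.00502 / (π · 0.1355) = 0.317052 rev/s = 19.0231 rpm

value=19.02 rpm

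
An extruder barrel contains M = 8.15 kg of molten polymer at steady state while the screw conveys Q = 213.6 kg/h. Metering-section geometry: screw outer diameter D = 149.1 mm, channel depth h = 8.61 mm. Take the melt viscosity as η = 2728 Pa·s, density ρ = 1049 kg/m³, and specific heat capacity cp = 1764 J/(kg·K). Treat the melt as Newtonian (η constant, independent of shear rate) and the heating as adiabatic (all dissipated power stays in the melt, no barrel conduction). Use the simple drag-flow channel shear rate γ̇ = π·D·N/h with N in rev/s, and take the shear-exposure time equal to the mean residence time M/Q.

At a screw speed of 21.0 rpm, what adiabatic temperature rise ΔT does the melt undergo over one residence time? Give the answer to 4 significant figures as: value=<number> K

Q_s = Q / 3600 = 213.6 / 3600 = 0.0593333 kg/s
Mean residence time: t_res = M/Q_s = 8.15 kg / 0.0593333 kg/s = 137.36 s
D = 149.1 mm = 0.1491 m;  h = 8.61 mm = 0.00861 m;  N = 21.0 rpm / 60 = 0.35 rev/s
γ̇ = π D N / h = (π)(0.1491)(0.35) / 0.00861 = 19.0411 s⁻¹
Adiabatic rise: ΔT = η γ̇² t_res / (ρ cp) = 2728·(19.0411)²·137.36 / (1049·1764) = 73.4199 K

value=73.42 K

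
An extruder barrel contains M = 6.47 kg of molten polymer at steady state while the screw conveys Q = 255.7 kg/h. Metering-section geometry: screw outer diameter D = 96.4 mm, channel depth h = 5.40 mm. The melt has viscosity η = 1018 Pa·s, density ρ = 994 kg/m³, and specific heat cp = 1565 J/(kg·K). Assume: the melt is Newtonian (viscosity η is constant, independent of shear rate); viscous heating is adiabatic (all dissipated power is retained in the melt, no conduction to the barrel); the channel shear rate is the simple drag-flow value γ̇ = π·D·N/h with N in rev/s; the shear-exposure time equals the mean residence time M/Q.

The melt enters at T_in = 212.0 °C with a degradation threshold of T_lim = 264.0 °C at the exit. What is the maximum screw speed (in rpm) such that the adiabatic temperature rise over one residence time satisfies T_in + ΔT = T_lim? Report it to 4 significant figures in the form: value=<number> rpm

Q_s = Q / 3600 = 255.7 / 3600 = 0.0710278 kg/s
t_res = M / Q_s = 6.47 / 0.0710278 = 91.0911 s
D = 96.4 mm = 0.0964 m;  h = 5.40 mm = 0.0054 m
ΔT_a = T_lim − T_in = 264.0 °C − 212.0 °C = 52 K
Invert ΔT = ηγ̇²t_res/(ρcp) for γ̇: γ̇_max² = ΔT_a ρ cp / (η t_res) = 52·994·1565 / (1018·91.0911) = 872.329 s⁻²
γ̇_max = √872.329 = 29.5352 s⁻¹
N_max = γ̇_max h / (πD) = 29.5352·0.0054/(π·0.0964) = 0.526632 rev/s → ×60 = 31.5979 rpm

value=31.60 rpm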